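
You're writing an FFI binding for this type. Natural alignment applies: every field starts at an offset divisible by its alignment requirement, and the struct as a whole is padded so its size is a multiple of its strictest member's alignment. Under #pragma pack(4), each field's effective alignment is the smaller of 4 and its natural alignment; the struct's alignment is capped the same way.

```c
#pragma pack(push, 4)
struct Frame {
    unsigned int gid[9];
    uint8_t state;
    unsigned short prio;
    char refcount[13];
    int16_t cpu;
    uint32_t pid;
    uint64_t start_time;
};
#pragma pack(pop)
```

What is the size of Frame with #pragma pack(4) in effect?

68

0..36  gid  (36B, 4-aligned)
36..37  state  (1B, 1-aligned)
37..38  -- padding (1B)
38..40  prio  (2B, 2-aligned)
40..53  refcount  (13B, 1-aligned)
53..54  -- padding (1B)
54..56  cpu  (2B, 2-aligned)
56..60  pid  (4B, 4-aligned)
60..68  start_time  (8B, 4-aligned)
sizeof = 68, alignof = 4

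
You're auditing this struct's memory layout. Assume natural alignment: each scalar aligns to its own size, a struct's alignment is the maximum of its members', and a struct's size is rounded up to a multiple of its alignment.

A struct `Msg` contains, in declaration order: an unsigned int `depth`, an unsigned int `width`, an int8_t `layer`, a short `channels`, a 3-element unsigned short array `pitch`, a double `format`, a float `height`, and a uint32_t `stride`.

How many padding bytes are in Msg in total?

7

@0: depth [4B, align 4] → 4
@4: width [4B, align 4] → 8
@8: layer [1B, align 1] → 9
+1 pad (align 2)
@10: channels [2B, align 2] → 12
@12: pitch [6B, align 2] → 18
+6 pad (align 8)
@24: format [8B, align 8] → 32
@32: height [4B, align 4] → 36
@36: stride [4B, align 4] → 40
size 40, align 8
data bytes 33, size 40 → padding 7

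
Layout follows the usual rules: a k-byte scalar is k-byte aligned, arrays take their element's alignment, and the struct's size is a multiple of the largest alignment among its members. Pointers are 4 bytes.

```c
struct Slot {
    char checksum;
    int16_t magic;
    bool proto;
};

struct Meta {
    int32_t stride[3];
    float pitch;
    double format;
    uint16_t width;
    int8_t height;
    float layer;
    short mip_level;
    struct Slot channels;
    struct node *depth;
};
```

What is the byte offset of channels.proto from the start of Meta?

38

Slot: checksum at 0 (size 1, align 1) → ends 1; pad 1 to align 2 for magic; magic at 2 (size 2, align 2) → ends 4; proto at 4 (size 1, align 1) → ends 5; tail pad 1 to reach multiple of 2; total 6 bytes, alignment 2
stride at 0 (size 12, align 4) → ends 12
pitch at 12 (size 4, align 4) → ends 16
format at 16 (size 8, align 8) → ends 24
width at 24 (size 2, align 2) → ends 26
height at 26 (size 1, align 1) → ends 27
pad 1 to align 4 for layer
layer at 28 (size 4, align 4) → ends 32
mip_level at 32 (size 2, align 2) → ends 34
channels at 34 (size 6, align 2) → ends 40
within Slot: proto at 4
34 + 4 = 38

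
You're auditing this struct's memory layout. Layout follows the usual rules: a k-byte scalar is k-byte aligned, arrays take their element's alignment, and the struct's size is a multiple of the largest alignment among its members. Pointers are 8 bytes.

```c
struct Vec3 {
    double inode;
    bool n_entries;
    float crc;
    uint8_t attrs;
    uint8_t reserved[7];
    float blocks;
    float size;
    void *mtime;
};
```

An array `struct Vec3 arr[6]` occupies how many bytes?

@0: inode [8B, align 8] → 8
@8: n_entries [1B, align 1] → 9
+3 pad (align 4)
@12: crc [4B, align 4] → 16
@16: attrs [1B, align 1] → 17
@17: reserved [7B, align 1] → 24
@24: blocks [4B, align 4] → 28
@28: size [4B, align 4] → 32
@32: mtime [8B, align 8] → 40
size 40, align 8
array of 6: 6 × 40 = 240

240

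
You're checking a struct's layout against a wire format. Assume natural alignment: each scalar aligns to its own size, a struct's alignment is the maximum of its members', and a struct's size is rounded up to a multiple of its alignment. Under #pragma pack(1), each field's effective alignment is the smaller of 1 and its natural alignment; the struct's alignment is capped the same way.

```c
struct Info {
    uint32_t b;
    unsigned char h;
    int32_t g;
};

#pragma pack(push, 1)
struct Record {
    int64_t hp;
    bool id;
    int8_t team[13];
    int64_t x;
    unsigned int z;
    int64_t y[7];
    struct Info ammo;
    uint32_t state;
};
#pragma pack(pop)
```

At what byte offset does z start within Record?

30

Info: @0: b [4B, align 4] → 4; @4: h [1B, align 1] → 5; +3 pad (align 4); @8: g [4B, align 4] → 12; size 12, align 4
@0: hp [8B, align 1] → 8
@8: id [1B, align 1] → 9
@9: team [13B, align 1] → 22
@22: x [8B, align 1] → 30
@30: z [4B, align 1] → 34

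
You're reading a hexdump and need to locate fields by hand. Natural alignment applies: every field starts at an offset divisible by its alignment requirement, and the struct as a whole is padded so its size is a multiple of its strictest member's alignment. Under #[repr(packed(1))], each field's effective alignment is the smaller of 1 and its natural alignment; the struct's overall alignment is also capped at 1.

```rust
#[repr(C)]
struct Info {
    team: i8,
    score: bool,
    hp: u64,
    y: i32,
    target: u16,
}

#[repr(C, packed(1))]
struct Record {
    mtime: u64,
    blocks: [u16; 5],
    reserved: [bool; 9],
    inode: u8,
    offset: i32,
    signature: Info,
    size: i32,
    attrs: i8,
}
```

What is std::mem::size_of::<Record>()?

61 bytes

Info: 0..1  team  (1B, 1-aligned); 1..2  score  (1B, 1-aligned); 2..8  -- padding (6B); 8..16  hp  (8B, 8-aligned); 16..20  y  (4B, 4-aligned); 20..22  target  (2B, 2-aligned); 22..24  -- tail padding (2B); sizeof = 24, alignof = 8
0..8  mtime  (8B, 1-aligned)
8..18  blocks  (10B, 1-aligned)
18..27  reserved  (9B, 1-aligned)
27..28  inode  (1B, 1-aligned)
28..32  offset  (4B, 1-aligned)
32..56  signature  (24B, 1-aligned)
56..60  size  (4B, 1-aligned)
60..61  attrs  (1B, 1-aligned)
sizeof = 61, alignof = 1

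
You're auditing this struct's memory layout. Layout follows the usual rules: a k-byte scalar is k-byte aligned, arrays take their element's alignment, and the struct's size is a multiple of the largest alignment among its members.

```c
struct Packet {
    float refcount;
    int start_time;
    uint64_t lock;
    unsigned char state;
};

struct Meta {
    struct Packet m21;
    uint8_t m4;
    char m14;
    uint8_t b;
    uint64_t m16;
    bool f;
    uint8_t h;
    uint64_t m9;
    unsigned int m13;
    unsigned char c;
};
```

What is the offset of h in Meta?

41

Packet: 0..4  refcount  (4B, 4-aligned); 4..8  start_time  (4B, 4-aligned); 8..16  lock  (8B, 8-aligned); 16..17  state  (1B, 1-aligned); 17..24  -- tail padding (7B); sizeof = 24, alignof = 8
0..24  m21  (24B, 8-aligned)
24..25  m4  (1B, 1-aligned)
25..26  m14  (1B, 1-aligned)
26..27  b  (1B, 1-aligned)
27..32  -- padding (5B)
32..40  m16  (8B, 8-aligned)
40..41  f  (1B, 1-aligned)
41..42  h  (1B, 1-aligned)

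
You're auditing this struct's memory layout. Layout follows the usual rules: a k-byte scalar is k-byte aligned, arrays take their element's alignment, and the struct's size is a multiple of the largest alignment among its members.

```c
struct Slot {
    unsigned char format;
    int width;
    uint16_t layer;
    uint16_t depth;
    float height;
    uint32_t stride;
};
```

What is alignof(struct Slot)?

4

member alignments: format=1, width=4, layer=2, depth=2, height=4, stride=4
max = 4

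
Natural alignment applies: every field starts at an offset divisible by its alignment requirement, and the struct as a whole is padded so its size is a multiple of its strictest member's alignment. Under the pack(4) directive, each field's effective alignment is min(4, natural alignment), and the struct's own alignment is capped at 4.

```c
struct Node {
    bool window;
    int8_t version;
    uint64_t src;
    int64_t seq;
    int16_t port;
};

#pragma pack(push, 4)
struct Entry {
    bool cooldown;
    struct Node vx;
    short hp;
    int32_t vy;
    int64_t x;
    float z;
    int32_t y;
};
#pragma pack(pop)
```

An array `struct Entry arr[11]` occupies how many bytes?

660

Node: 0..1  window  (1B, 1-aligned); 1..2  version  (1B, 1-aligned); 2..8  -- padding (6B); 8..16  src  (8B, 8-aligned); 16..24  seq  (8B, 8-aligned); 24..26  port  (2B, 2-aligned); 26..32  -- tail padding (6B); sizeof = 32, alignof = 8
0..1  cooldown  (1B, 1-aligned)
1..4  -- padding (3B)
4..36  vx  (32B, 4-aligned)
36..38  hp  (2B, 2-aligned)
38..40  -- padding (2B)
40..44  vy  (4B, 4-aligned)
44..52  x  (8B, 4-aligned)
52..56  z  (4B, 4-aligned)
56..60  y  (4B, 4-aligned)
sizeof = 60, alignof = 4
array of 11: 11 × 60 = 660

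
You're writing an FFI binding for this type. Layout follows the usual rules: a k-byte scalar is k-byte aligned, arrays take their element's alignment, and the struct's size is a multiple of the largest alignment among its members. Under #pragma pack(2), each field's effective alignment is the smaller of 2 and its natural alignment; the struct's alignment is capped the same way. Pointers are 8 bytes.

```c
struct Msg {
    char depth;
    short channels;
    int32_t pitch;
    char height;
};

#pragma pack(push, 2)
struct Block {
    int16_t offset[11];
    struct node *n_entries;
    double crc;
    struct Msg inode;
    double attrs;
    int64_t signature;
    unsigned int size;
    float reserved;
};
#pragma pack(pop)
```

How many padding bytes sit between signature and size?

Msg: @0: depth [1B, align 1] → 1; +1 pad (align 2); @2: channels [2B, align 2] → 4; @4: pitch [4B, align 4] → 8; @8: height [1B, align 1] → 9; +3 tail pad (align 4); size 12, align 4
@0: offset [22B, align 2] → 22
@22: n_entries [8B, align 2] → 30
@30: crc [8B, align 2] → 38
@38: inode [12B, align 2] → 50
@50: attrs [8B, align 2] → 58
@58: signature [8B, align 2] → 66
@66: size [4B, align 2] → 70

0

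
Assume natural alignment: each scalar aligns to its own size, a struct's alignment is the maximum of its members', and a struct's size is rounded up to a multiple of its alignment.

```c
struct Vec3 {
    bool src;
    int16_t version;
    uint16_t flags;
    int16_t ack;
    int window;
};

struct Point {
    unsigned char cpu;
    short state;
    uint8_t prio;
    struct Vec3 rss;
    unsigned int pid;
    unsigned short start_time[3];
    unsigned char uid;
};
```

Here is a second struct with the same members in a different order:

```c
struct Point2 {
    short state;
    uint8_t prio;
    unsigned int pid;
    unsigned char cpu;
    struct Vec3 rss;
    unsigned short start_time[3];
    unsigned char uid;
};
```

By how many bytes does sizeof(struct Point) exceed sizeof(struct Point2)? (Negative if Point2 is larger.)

Vec3: @0: src [1B, align 1] → 1; +1 pad (align 2); @2: version [2B, align 2] → 4; @4: flags [2B, align 2] → 6; @6: ack [2B, align 2] → 8; @8: window [4B, align 4] → 12; size 12, align 4
@0: cpu [1B, align 1] → 1
+1 pad (align 2)
@2: state [2B, align 2] → 4
@4: prio [1B, align 1] → 5
+3 pad (align 4)
@8: rss [12B, align 4] → 20
@20: pid [4B, align 4] → 24
@24: start_time [6B, align 2] → 30
@30: uid [1B, align 1] → 31
+1 tail pad (align 4)
size 32, align 4
— Point2 —
@0: state [2B, align 2] → 2
@2: prio [1B, align 1] → 3
+1 pad (align 4)
@4: pid [4B, align 4] → 8
@8: cpu [1B, align 1] → 9
+3 pad (align 4)
@12: rss [12B, align 4] → 24
@24: start_time [6B, align 2] → 30
@30: uid [1B, align 1] → 31
+1 tail pad (align 4)
size 32, align 4
32 − 32 = 0

0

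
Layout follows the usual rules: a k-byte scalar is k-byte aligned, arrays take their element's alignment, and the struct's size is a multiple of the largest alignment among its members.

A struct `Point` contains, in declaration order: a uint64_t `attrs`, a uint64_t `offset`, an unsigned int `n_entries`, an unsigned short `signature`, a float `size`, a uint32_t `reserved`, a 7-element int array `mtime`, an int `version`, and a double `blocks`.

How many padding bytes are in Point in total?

2

0..8  attrs  (8B, 8-aligned)
8..16  offset  (8B, 8-aligned)
16..20  n_entries  (4B, 4-aligned)
20..22  signature  (2B, 2-aligned)
22..24  -- padding (2B)
24..28  size  (4B, 4-aligned)
28..32  reserved  (4B, 4-aligned)
32..60  mtime  (28B, 4-aligned)
60..64  version  (4B, 4-aligned)
64..72  blocks  (8B, 8-aligned)
sizeof = 72, alignof = 8
data bytes 70, size 72 → padding 2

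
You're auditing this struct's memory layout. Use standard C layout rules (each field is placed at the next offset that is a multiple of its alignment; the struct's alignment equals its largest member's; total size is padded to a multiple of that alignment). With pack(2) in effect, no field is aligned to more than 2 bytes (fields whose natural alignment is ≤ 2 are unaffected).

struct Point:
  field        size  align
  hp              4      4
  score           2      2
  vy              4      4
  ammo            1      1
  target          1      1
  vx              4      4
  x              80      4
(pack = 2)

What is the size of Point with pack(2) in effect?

@0: hp [4B, align 2] → 4
@4: score [2B, align 2] → 6
@6: vy [4B, align 2] → 10
@10: ammo [1B, align 1] → 11
@11: target [1B, align 1] → 12
@12: vx [4B, align 2] → 16
@16: x [80B, align 2] → 96
size 96, align 2

96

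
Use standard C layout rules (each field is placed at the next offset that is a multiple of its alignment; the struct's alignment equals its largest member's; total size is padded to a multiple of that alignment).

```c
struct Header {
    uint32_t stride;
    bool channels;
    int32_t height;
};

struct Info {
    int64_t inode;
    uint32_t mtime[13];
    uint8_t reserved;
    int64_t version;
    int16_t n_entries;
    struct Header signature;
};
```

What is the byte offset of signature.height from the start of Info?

84

Header: stride at 0 (size 4, align 4) → ends 4; channels at 4 (size 1, align 1) → ends 5; pad 3 to align 4 for height; height at 8 (size 4, align 4) → ends 12; total 12 bytes, alignment 4
inode at 0 (size 8, align 8) → ends 8
mtime at 8 (size 52, align 4) → ends 60
reserved at 60 (size 1, align 1) → ends 61
pad 3 to align 8 for version
version at 64 (size 8, align 8) → ends 72
n_entries at 72 (size 2, align 2) → ends 74
pad 2 to align 4 for signature
signature at 76 (size 12, align 4) → ends 88
within Header: height at 8
76 + 8 = 84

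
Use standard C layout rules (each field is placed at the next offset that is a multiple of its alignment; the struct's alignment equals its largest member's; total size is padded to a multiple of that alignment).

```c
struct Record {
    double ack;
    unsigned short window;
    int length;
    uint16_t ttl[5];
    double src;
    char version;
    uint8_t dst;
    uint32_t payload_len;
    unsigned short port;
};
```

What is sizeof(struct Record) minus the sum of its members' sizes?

16

ack at 0 (size 8, align 8) → ends 8
window at 8 (size 2, align 2) → ends 10
pad 2 to align 4 for length
length at 12 (size 4, align 4) → ends 16
ttl at 16 (size 10, align 2) → ends 26
pad 6 to align 8 for src
src at 32 (size 8, align 8) → ends 40
version at 40 (size 1, align 1) → ends 41
dst at 41 (size 1, align 1) → ends 42
pad 2 to align 4 for payload_len
payload_len at 44 (size 4, align 4) → ends 48
port at 48 (size 2, align 2) → ends 50
tail pad 6 to reach multiple of 8
total 56 bytes, alignment 8
data bytes 40, size 56 → padding 16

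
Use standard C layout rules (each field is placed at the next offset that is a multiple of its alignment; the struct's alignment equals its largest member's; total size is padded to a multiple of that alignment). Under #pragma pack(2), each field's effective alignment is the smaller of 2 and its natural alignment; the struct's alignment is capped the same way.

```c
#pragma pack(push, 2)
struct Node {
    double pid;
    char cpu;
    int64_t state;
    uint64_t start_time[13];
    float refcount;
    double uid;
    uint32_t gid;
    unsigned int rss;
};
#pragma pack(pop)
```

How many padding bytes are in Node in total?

0..8  pid  (8B, 2-aligned)
8..9  cpu  (1B, 1-aligned)
9..10  -- padding (1B)
10..18  state  (8B, 2-aligned)
18..122  start_time  (104B, 2-aligned)
122..126  refcount  (4B, 2-aligned)
126..134  uid  (8B, 2-aligned)
134..138  gid  (4B, 2-aligned)
138..142  rss  (4B, 2-aligned)
sizeof = 142, alignof = 2
data bytes 141, size 142 → padding 1

1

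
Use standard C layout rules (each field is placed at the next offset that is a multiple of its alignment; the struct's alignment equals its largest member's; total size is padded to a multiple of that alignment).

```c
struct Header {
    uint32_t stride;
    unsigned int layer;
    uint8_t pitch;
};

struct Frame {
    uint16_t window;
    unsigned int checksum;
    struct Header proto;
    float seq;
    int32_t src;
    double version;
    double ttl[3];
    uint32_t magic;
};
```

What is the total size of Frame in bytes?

72 bytes

Header: @0: stride [4B, align 4] → 4; @4: layer [4B, align 4] → 8; @8: pitch [1B, align 1] → 9; +3 tail pad (align 4); size 12, align 4
@0: window [2B, align 2] → 2
+2 pad (align 4)
@4: checksum [4B, align 4] → 8
@8: proto [12B, align 4] → 20
@20: seq [4B, align 4] → 24
@24: src [4B, align 4] → 28
+4 pad (align 8)
@32: version [8B, align 8] → 40
@40: ttl [24B, align 8] → 64
@64: magic [4B, align 4] → 68
+4 tail pad (align 8)
size 72, align 8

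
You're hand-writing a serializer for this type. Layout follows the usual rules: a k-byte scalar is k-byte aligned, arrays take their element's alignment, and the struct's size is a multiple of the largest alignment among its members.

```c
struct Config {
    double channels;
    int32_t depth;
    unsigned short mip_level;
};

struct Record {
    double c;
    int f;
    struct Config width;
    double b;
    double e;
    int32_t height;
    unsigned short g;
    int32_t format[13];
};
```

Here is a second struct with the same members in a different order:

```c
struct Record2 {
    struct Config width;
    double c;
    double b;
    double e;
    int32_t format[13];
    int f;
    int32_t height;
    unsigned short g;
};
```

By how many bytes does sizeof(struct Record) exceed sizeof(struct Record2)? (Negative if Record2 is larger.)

Config: 0..8  channels  (8B, 8-aligned); 8..12  depth  (4B, 4-aligned); 12..14  mip_level  (2B, 2-aligned); 14..16  -- tail padding (2B); sizeof = 16, alignof = 8
0..8  c  (8B, 8-aligned)
8..12  f  (4B, 4-aligned)
12..16  -- padding (4B)
16..32  width  (16B, 8-aligned)
32..40  b  (8B, 8-aligned)
40..48  e  (8B, 8-aligned)
48..52  height  (4B, 4-aligned)
52..54  g  (2B, 2-aligned)
54..56  -- padding (2B)
56..108  format  (52B, 4-aligned)
108..112  -- tail padding (4B)
sizeof = 112, alignof = 8
— Record2 —
0..16  width  (16B, 8-aligned)
16..24  c  (8B, 8-aligned)
24..32  b  (8B, 8-aligned)
32..40  e  (8B, 8-aligned)
40..92  format  (52B, 4-aligned)
92..96  f  (4B, 4-aligned)
96..100  height  (4B, 4-aligned)
100..102  g  (2B, 2-aligned)
102..104  -- tail padding (2B)
sizeof = 104, alignof = 8
112 − 104 = 8

8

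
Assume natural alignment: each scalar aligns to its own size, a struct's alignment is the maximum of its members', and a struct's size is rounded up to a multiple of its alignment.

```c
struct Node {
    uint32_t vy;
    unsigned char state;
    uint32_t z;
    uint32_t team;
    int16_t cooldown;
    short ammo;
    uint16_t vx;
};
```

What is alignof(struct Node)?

4

member alignments: vy=4, state=1, z=4, team=4, cooldown=2, ammo=2, vx=2
max = 4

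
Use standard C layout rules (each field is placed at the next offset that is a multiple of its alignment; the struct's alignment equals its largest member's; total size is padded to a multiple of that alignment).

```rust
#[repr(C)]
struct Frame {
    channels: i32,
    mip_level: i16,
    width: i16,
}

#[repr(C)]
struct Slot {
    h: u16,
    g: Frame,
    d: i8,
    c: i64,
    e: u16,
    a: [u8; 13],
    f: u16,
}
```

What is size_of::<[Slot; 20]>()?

Frame: channels at 0 (size 4, align 4) → ends 4; mip_level at 4 (size 2, align 2) → ends 6; width at 6 (size 2, align 2) → ends 8; total 8 bytes, alignment 4
h at 0 (size 2, align 2) → ends 2
pad 2 to align 4 for g
g at 4 (size 8, align 4) → ends 12
d at 12 (size 1, align 1) → ends 13
pad 3 to align 8 for c
c at 16 (size 8, align 8) → ends 24
e at 24 (size 2, align 2) → ends 26
a at 26 (size 13, align 1) → ends 39
pad 1 to align 2 for f
f at 40 (size 2, align 2) → ends 42
tail pad 6 to reach multiple of 8
total 48 bytes, alignment 8
array of 20: 20 × 48 = 960

960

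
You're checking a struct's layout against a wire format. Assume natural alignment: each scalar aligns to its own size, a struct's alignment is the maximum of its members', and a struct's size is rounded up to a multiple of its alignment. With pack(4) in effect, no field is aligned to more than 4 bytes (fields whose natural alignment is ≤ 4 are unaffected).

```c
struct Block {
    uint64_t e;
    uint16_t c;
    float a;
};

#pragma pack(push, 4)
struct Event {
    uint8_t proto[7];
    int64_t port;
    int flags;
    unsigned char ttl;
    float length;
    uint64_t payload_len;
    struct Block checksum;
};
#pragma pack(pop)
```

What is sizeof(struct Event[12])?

Block: e at 0 (size 8, align 8) → ends 8; c at 8 (size 2, align 2) → ends 10; pad 2 to align 4 for a; a at 12 (size 4, align 4) → ends 16; total 16 bytes, alignment 8
proto at 0 (size 7, align 1) → ends 7
pad 1 to align 4 for port
port at 8 (size 8, align 4) → ends 16
flags at 16 (size 4, align 4) → ends 20
ttl at 20 (size 1, align 1) → ends 21
pad 3 to align 4 for length
length at 24 (size 4, align 4) → ends 28
payload_len at 28 (size 8, align 4) → ends 36
checksum at 36 (size 16, align 4) → ends 52
total 52 bytes, alignment 4
array of 12: 12 × 52 = 624

624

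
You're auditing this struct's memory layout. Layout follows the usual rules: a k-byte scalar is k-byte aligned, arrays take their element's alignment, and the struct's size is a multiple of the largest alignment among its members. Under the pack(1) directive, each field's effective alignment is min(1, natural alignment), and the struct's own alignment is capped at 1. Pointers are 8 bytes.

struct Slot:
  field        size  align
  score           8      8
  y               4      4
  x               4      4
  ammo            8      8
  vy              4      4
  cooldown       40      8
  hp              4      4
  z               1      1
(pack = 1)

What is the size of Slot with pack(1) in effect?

73

@0: score [8B, align 1] → 8
@8: y [4B, align 1] → 12
@12: x [4B, align 1] → 16
@16: ammo [8B, align 1] → 24
@24: vy [4B, align 1] → 28
@28: cooldown [40B, align 1] → 68
@68: hp [4B, align 1] → 72
@72: z [1B, align 1] → 73
size 73, align 1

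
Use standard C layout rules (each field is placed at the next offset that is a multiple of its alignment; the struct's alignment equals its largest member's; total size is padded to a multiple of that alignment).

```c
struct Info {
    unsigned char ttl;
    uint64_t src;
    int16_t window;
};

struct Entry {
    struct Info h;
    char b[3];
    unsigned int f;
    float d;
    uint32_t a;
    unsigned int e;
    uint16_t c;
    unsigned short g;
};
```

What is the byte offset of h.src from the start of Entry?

8

Info: @0: ttl [1B, align 1] → 1; +7 pad (align 8); @8: src [8B, align 8] → 16; @16: window [2B, align 2] → 18; +6 tail pad (align 8); size 24, align 8
@0: h [24B, align 8] → 24
within Info: src at 8
0 + 8 = 8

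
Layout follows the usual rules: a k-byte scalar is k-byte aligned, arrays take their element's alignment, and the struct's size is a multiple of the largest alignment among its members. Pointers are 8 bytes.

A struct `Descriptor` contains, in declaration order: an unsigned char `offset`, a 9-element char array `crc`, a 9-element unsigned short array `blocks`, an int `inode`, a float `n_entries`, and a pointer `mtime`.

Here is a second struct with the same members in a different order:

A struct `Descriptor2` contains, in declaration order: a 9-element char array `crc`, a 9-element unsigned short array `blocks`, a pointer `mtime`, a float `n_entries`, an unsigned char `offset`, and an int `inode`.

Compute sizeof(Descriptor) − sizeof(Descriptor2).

0..1  offset  (1B, 1-aligned)
1..10  crc  (9B, 1-aligned)
10..28  blocks  (18B, 2-aligned)
28..32  inode  (4B, 4-aligned)
32..36  n_entries  (4B, 4-aligned)
36..40  -- padding (4B)
40..48  mtime  (8B, 8-aligned)
sizeof = 48, alignof = 8
— Descriptor2 —
0..9  crc  (9B, 1-aligned)
9..10  -- padding (1B)
10..28  blocks  (18B, 2-aligned)
28..32  -- padding (4B)
32..40  mtime  (8B, 8-aligned)
40..44  n_entries  (4B, 4-aligned)
44..45  offset  (1B, 1-aligned)
45..48  -- padding (3B)
48..52  inode  (4B, 4-aligned)
52..56  -- tail padding (4B)
sizeof = 56, alignof = 8
48 − 56 = -8

-8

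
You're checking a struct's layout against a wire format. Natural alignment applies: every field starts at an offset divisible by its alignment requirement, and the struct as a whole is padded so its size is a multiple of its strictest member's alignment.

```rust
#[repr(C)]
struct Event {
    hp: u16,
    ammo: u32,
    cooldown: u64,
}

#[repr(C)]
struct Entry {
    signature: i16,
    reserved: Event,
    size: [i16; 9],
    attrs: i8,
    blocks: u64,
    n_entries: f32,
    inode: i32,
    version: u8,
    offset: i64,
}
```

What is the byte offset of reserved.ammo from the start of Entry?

Event: hp at 0 (size 2, align 2) → ends 2; pad 2 to align 4 for ammo; ammo at 4 (size 4, align 4) → ends 8; cooldown at 8 (size 8, align 8) → ends 16; total 16 bytes, alignment 8
signature at 0 (size 2, align 2) → ends 2
pad 6 to align 8 for reserved
reserved at 8 (size 16, align 8) → ends 24
within Event: ammo at 4
8 + 4 = 12

12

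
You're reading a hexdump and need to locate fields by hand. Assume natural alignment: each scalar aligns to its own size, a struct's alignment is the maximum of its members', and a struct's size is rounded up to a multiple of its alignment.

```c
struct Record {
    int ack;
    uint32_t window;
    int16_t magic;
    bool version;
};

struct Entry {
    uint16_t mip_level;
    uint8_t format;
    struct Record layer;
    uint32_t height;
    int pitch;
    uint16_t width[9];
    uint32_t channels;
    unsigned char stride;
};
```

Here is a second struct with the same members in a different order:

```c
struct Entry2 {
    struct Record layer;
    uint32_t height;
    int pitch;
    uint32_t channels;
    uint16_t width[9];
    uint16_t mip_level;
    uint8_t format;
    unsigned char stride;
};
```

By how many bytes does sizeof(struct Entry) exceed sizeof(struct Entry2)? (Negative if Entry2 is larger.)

4

Record: ack at 0 (size 4, align 4) → ends 4; window at 4 (size 4, align 4) → ends 8; magic at 8 (size 2, align 2) → ends 10; version at 10 (size 1, align 1) → ends 11; tail pad 1 to reach multiple of 4; total 12 bytes, alignment 4
mip_level at 0 (size 2, align 2) → ends 2
format at 2 (size 1, align 1) → ends 3
pad 1 to align 4 for layer
layer at 4 (size 12, align 4) → ends 16
height at 16 (size 4, align 4) → ends 20
pitch at 20 (size 4, align 4) → ends 24
width at 24 (size 18, align 2) → ends 42
pad 2 to align 4 for channels
channels at 44 (size 4, align 4) → ends 48
stride at 48 (size 1, align 1) → ends 49
tail pad 3 to reach multiple of 4
total 52 bytes, alignment 4
— Entry2 —
layer at 0 (size 12, align 4) → ends 12
height at 12 (size 4, align 4) → ends 16
pitch at 16 (size 4, align 4) → ends 20
channels at 20 (size 4, align 4) → ends 24
width at 24 (size 18, align 2) → ends 42
mip_level at 42 (size 2, align 2) → ends 44
format at 44 (size 1, align 1) → ends 45
stride at 45 (size 1, align 1) → ends 46
tail pad 2 to reach multiple of 4
total 48 bytes, alignment 4
52 − 48 = 4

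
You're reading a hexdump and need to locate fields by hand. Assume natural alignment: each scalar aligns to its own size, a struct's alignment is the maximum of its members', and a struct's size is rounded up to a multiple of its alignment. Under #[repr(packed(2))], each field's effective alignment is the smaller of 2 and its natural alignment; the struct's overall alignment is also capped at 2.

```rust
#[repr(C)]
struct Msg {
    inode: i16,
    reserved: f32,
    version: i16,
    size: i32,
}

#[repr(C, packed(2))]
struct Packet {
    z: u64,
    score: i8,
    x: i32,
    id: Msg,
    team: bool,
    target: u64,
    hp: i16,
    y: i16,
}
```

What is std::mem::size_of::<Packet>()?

Msg: 0..2  inode  (2B, 2-aligned); 2..4  -- padding (2B); 4..8  reserved  (4B, 4-aligned); 8..10  version  (2B, 2-aligned); 10..12  -- padding (2B); 12..16  size  (4B, 4-aligned); sizeof = 16, alignof = 4
0..8  z  (8B, 2-aligned)
8..9  score  (1B, 1-aligned)
9..10  -- padding (1B)
10..14  x  (4B, 2-aligned)
14..30  id  (16B, 2-aligned)
30..31  team  (1B, 1-aligned)
31..32  -- padding (1B)
32..40  target  (8B, 2-aligned)
40..42  hp  (2B, 2-aligned)
42..44  y  (2B, 2-aligned)
sizeof = 44, alignof = 2

44 bytes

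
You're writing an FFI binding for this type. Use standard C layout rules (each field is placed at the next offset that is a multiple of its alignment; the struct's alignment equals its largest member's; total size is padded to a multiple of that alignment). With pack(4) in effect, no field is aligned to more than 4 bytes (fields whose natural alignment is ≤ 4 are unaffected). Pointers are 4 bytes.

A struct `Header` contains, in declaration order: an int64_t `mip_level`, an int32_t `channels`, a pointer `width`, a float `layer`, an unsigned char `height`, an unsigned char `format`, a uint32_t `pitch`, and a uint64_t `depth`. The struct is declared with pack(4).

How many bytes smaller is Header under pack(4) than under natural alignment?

natural layout:
  0..8  mip_level  (8B, 8-aligned)
  8..12  channels  (4B, 4-aligned)
  12..16  width  (4B, 4-aligned)
  16..20  layer  (4B, 4-aligned)
  20..21  height  (1B, 1-aligned)
  21..22  format  (1B, 1-aligned)
  22..24  -- padding (2B)
  24..28  pitch  (4B, 4-aligned)
  28..32  -- padding (4B)
  32..40  depth  (8B, 8-aligned)
  sizeof = 40, alignof = 8
packed(4) layout:
  0..8  mip_level  (8B, 4-aligned)
  8..12  channels  (4B, 4-aligned)
  12..16  width  (4B, 4-aligned)
  16..20  layer  (4B, 4-aligned)
  20..21  height  (1B, 1-aligned)
  21..22  format  (1B, 1-aligned)
  22..24  -- padding (2B)
  24..28  pitch  (4B, 4-aligned)
  28..36  depth  (8B, 4-aligned)
  sizeof = 36, alignof = 4
40 − 36 = 4

4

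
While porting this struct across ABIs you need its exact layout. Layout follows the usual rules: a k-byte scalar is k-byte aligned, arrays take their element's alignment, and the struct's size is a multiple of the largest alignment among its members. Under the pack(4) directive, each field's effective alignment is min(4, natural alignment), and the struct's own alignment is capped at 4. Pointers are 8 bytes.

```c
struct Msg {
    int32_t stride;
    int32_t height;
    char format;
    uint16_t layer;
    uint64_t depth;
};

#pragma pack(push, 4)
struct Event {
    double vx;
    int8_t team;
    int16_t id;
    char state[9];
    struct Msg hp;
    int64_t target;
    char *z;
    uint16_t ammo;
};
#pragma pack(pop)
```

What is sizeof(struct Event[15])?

1020

Msg: 0..4  stride  (4B, 4-aligned); 4..8  height  (4B, 4-aligned); 8..9  format  (1B, 1-aligned); 9..10  -- padding (1B); 10..12  layer  (2B, 2-aligned); 12..16  -- padding (4B); 16..24  depth  (8B, 8-aligned); sizeof = 24, alignof = 8
0..8  vx  (8B, 4-aligned)
8..9  team  (1B, 1-aligned)
9..10  -- padding (1B)
10..12  id  (2B, 2-aligned)
12..21  state  (9B, 1-aligned)
21..24  -- padding (3B)
24..48  hp  (24B, 4-aligned)
48..56  target  (8B, 4-aligned)
56..64  z  (8B, 4-aligned)
64..66  ammo  (2B, 2-aligned)
66..68  -- tail padding (2B)
sizeof = 68, alignof = 4
array of 15: 15 × 68 = 1020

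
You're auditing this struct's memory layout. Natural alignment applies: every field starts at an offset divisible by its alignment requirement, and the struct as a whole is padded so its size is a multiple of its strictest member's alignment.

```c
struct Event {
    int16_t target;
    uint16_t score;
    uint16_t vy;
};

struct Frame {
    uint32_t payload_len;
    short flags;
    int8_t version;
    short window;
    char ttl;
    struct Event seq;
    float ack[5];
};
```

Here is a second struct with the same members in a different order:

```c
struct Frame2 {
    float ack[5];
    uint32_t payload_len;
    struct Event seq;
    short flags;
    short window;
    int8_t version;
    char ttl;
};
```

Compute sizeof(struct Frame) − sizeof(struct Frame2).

Event: 0..2  target  (2B, 2-aligned); 2..4  score  (2B, 2-aligned); 4..6  vy  (2B, 2-aligned); sizeof = 6, alignof = 2
0..4  payload_len  (4B, 4-aligned)
4..6  flags  (2B, 2-aligned)
6..7  version  (1B, 1-aligned)
7..8  -- padding (1B)
8..10  window  (2B, 2-aligned)
10..11  ttl  (1B, 1-aligned)
11..12  -- padding (1B)
12..18  seq  (6B, 2-aligned)
18..20  -- padding (2B)
20..40  ack  (20B, 4-aligned)
sizeof = 40, alignof = 4
— Frame2 —
0..20  ack  (20B, 4-aligned)
20..24  payload_len  (4B, 4-aligned)
24..30  seq  (6B, 2-aligned)
30..32  flags  (2B, 2-aligned)
32..34  window  (2B, 2-aligned)
34..35  version  (1B, 1-aligned)
35..36  ttl  (1B, 1-aligned)
sizeof = 36, alignof = 4
40 − 36 = 4

4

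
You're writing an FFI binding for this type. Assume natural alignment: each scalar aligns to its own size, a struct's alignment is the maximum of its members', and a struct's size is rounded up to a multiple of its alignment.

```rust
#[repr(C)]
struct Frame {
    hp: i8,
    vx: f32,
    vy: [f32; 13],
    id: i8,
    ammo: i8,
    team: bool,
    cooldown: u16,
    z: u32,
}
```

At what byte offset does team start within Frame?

62

@0: hp [1B, align 1] → 1
+3 pad (align 4)
@4: vx [4B, align 4] → 8
@8: vy [52B, align 4] → 60
@60: id [1B, align 1] → 61
@61: ammo [1B, align 1] → 62
@62: team [1B, align 1] → 63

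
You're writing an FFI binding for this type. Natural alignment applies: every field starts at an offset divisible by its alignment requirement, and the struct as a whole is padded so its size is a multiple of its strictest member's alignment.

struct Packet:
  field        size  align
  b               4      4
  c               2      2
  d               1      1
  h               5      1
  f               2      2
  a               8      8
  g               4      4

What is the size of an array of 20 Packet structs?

@0: b [4B, align 4] → 4
@4: c [2B, align 2] → 6
@6: d [1B, align 1] → 7
@7: h [5B, align 1] → 12
@12: f [2B, align 2] → 14
+2 pad (align 8)
@16: a [8B, align 8] → 24
@24: g [4B, align 4] → 28
+4 tail pad (align 8)
size 32, align 8
array of 20: 20 × 32 = 640

640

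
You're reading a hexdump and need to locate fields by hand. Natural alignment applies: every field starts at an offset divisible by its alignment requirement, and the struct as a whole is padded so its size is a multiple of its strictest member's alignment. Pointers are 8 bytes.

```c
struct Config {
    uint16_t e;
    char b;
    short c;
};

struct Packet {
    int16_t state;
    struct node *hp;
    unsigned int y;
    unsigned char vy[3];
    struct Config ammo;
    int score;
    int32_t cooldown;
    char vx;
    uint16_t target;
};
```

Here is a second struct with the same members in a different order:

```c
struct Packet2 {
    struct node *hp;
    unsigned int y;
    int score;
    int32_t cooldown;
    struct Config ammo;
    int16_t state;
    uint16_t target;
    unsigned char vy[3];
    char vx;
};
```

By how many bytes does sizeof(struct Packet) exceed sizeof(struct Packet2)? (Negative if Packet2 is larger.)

Config: @0: e [2B, align 2] → 2; @2: b [1B, align 1] → 3; +1 pad (align 2); @4: c [2B, align 2] → 6; size 6, align 2
@0: state [2B, align 2] → 2
+6 pad (align 8)
@8: hp [8B, align 8] → 16
@16: y [4B, align 4] → 20
@20: vy [3B, align 1] → 23
+1 pad (align 2)
@24: ammo [6B, align 2] → 30
+2 pad (align 4)
@32: score [4B, align 4] → 36
@36: cooldown [4B, align 4] → 40
@40: vx [1B, align 1] → 41
+1 pad (align 2)
@42: target [2B, align 2] → 44
+4 tail pad (align 8)
size 48, align 8
— Packet2 —
@0: hp [8B, align 8] → 8
@8: y [4B, align 4] → 12
@12: score [4B, align 4] → 16
@16: cooldown [4B, align 4] → 20
@20: ammo [6B, align 2] → 26
@26: state [2B, align 2] → 28
@28: target [2B, align 2] → 30
@30: vy [3B, align 1] → 33
@33: vx [1B, align 1] → 34
+6 tail pad (align 8)
size 40, align 8
48 − 40 = 8

8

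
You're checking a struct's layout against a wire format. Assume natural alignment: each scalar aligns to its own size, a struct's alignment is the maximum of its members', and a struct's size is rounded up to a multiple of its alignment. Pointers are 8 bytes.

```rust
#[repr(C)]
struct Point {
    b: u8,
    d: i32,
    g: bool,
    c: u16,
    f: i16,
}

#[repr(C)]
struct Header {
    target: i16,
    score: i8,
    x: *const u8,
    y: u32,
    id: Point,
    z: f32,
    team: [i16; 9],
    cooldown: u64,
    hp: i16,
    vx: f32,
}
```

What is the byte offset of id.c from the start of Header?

Point: 0..1  b  (1B, 1-aligned); 1..4  -- padding (3B); 4..8  d  (4B, 4-aligned); 8..9  g  (1B, 1-aligned); 9..10  -- padding (1B); 10..12  c  (2B, 2-aligned); 12..14  f  (2B, 2-aligned); 14..16  -- tail padding (2B); sizeof = 16, alignof = 4
0..2  target  (2B, 2-aligned)
2..3  score  (1B, 1-aligned)
3..8  -- padding (5B)
8..16  x  (8B, 8-aligned)
16..20  y  (4B, 4-aligned)
20..36  id  (16B, 4-aligned)
within Point: c at 10
20 + 10 = 30

30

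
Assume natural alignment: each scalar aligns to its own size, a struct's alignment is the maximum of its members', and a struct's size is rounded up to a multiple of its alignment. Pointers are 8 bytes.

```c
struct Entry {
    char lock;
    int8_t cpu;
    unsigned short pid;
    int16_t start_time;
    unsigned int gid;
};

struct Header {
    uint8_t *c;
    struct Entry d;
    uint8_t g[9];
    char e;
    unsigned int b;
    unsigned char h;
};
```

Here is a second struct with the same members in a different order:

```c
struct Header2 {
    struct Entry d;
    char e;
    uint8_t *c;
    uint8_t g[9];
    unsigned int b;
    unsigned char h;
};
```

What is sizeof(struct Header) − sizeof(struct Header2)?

-8

Entry: lock at 0 (size 1, align 1) → ends 1; cpu at 1 (size 1, align 1) → ends 2; pid at 2 (size 2, align 2) → ends 4; start_time at 4 (size 2, align 2) → ends 6; pad 2 to align 4 for gid; gid at 8 (size 4, align 4) → ends 12; total 12 bytes, alignment 4
c at 0 (size 8, align 8) → ends 8
d at 8 (size 12, align 4) → ends 20
g at 20 (size 9, align 1) → ends 29
e at 29 (size 1, align 1) → ends 30
pad 2 to align 4 for b
b at 32 (size 4, align 4) → ends 36
h at 36 (size 1, align 1) → ends 37
tail pad 3 to reach multiple of 8
total 40 bytes, alignment 8
— Header2 —
d at 0 (size 12, align 4) → ends 12
e at 12 (size 1, align 1) → ends 13
pad 3 to align 8 for c
c at 16 (size 8, align 8) → ends 24
g at 24 (size 9, align 1) → ends 33
pad 3 to align 4 for b
b at 36 (size 4, align 4) → ends 40
h at 40 (size 1, align 1) → ends 41
tail pad 7 to reach multiple of 8
total 48 bytes, alignment 8
40 − 48 = -8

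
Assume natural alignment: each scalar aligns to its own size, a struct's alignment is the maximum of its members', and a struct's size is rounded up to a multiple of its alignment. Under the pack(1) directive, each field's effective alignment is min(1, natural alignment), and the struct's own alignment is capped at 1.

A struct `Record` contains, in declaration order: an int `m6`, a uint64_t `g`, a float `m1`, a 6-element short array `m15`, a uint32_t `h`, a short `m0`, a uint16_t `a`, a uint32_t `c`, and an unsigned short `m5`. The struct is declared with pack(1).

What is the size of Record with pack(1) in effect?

0..4  m6  (4B, 1-aligned)
4..12  g  (8B, 1-aligned)
12..16  m1  (4B, 1-aligned)
16..28  m15  (12B, 1-aligned)
28..32  h  (4B, 1-aligned)
32..34  m0  (2B, 1-aligned)
34..36  a  (2B, 1-aligned)
36..40  c  (4B, 1-aligned)
40..42  m5  (2B, 1-aligned)
sizeof = 42, alignof = 1

42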